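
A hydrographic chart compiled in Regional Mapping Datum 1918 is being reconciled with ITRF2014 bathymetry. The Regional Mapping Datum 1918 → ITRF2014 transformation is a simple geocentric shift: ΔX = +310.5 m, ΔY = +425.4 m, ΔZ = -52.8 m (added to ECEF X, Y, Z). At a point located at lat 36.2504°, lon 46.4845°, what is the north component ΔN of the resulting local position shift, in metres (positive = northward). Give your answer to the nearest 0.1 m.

At φ = 36.2504°, λ = 46.4845°: sin φ = 0.591315, cos φ = 0.806440, sin λ = 0.725188, cos λ = 0.688551.
ΔN = −sin φ cos λ·ΔX − sin φ sin λ·ΔY + cos φ·ΔZ = −(0.591315)(0.688551)(310.5) − (0.591315)(0.725188)(425.4) + (0.806440)(-52.8) = -351.42 m.

ΔN = -351.4 m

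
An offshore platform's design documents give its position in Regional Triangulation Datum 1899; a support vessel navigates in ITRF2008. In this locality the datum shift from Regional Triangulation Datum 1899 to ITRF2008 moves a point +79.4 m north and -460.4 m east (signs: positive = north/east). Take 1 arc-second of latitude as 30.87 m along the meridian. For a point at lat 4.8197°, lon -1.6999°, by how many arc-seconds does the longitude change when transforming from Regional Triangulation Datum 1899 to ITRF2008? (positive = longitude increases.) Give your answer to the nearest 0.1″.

Δλ = -15.0″

At latitude 4.8197°, cos φ = 0.996464.
1″ of longitude at this latitude = 30.87 × cos φ = 30.7608 m, so Δλ = -460.4 / 30.7608 = -14.967″.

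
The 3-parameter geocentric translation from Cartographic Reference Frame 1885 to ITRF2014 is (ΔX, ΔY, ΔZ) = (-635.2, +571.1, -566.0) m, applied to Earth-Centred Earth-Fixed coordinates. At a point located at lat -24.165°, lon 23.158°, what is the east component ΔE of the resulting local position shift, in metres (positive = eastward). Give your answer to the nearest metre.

At φ = -24.165°, λ = 23.158°: sin φ = -0.409366, cos φ = 0.912370, sin λ = 0.393268, cos λ = 0.919424.
ΔE = −sin λ·ΔX + cos λ·ΔY = −(0.393268)·(-635.2) + (0.919424)·(571.1) = 774.89 m.

ΔE = 775 m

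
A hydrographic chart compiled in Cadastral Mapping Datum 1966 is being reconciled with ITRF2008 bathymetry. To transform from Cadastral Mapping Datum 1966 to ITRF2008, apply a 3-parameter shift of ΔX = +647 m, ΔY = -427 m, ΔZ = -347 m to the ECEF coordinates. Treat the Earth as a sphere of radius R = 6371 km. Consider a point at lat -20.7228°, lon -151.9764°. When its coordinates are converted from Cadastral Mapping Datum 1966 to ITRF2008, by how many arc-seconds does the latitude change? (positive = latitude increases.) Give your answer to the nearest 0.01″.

sin φ = -0.353847, cos φ = 0.935303, sin λ = -0.469835, cos λ = -0.882754.
North component: ΔN = −sin φ cos λ·ΔX − sin φ sin λ·ΔY + cos φ·ΔZ = −(-0.353847)(-0.882754)(647) − (-0.353847)(-0.469835)(-427) + (0.935303)(-347) = -455.66 m.
1° of latitude spans πR/180 = 111195 m, so Δφ = -455.66 / 111195 × 3600 = -14.752″.

Δφ = -14.75″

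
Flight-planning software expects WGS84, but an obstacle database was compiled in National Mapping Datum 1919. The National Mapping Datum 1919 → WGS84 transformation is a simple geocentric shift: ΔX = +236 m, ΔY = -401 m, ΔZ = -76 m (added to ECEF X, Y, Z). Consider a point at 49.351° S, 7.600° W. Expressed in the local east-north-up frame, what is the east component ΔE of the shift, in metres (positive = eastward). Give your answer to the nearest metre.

ΔE = -366 m

At φ = -49.351°, λ = -7.600°: sin φ = -0.758714, cos φ = 0.651423, sin λ = -0.132256, cos λ = 0.991216.
ΔE = −sin λ·ΔX + cos λ·ΔY = −(-0.132256)·(236) + (0.991216)·(-401) = -366.26 m.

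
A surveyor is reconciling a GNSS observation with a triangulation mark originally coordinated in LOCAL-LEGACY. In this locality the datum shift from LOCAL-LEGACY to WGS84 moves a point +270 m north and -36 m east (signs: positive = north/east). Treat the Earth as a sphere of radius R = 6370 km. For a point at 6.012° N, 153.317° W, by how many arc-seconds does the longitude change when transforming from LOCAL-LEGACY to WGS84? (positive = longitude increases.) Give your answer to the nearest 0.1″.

Δλ = -1.2″

At latitude 6.012°, cos φ = 0.994500.
One radian of longitude at latitude φ spans R cos φ, so Δλ = ΔE / (R cos φ) = -36.0 / (6370000 × 0.994500) = -5.6827e-06 rad = -1.172″.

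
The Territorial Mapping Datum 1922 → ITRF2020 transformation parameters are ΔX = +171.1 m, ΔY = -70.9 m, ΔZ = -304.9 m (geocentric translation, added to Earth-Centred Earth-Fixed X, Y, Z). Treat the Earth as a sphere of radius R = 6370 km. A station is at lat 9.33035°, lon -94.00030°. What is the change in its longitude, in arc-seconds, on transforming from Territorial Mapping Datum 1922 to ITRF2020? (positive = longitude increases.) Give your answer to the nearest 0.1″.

sin φ = 0.162127, cos φ = 0.986770, sin λ = -0.997564, cos λ = -0.069762.
East component: ΔE = −sin λ·ΔX + cos λ·ΔY = −(-0.997564)(171.1) + (-0.069762)(-70.9) = 175.63 m.
1° of latitude spans πR/180 = 111177 m; at latitude φ, 1° of longitude spans that × cos φ = 109706.6 m, so Δλ = 175.63 / 109706.6 × 3600 = 5.763″.

Δλ = 5.8″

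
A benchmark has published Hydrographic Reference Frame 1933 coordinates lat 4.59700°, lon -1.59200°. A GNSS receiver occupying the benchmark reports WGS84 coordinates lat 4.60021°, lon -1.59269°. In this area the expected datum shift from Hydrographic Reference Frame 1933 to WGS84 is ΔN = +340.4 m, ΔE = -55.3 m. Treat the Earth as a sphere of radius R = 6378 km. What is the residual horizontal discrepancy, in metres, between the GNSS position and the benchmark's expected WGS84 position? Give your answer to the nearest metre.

Observed coordinate differences: Δφ = +0.00321°, Δλ = -0.00069°.
Converting to metres (1° lat = 111317 m, cos φ = 0.996783): observed ΔN = 357.3 m, observed ΔE = -76.6 m.
Subtracting the expected shift leaves a residual of 357.3 − (340.4) = 16.9 m north and -76.6 − (-55.3) = -21.3 m east.
Residual distance = √(16.9² + (-21.3)²) = 27.2 m.

27 m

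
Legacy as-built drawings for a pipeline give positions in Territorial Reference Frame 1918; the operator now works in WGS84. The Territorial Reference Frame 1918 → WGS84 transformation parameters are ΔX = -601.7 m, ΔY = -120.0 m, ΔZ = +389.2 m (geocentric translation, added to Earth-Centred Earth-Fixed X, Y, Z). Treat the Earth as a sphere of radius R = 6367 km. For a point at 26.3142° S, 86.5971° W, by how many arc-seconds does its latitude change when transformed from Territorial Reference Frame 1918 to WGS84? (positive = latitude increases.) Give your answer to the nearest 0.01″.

Δφ = 12.51″

sin φ = -0.443293, cos φ = 0.896377, sin λ = -0.998237, cos λ = 0.059357.
North component: ΔN = −sin φ cos λ·ΔX − sin φ sin λ·ΔY + cos φ·ΔZ = −(-0.443293)(0.059357)(-601.7) − (-0.443293)(-0.998237)(-120.0) + (0.896377)(389.2) = 386.14 m.
1° of latitude spans πR/180 = 111125 m, so Δφ = 386.14 / 111125 × 3600 = 12.509″.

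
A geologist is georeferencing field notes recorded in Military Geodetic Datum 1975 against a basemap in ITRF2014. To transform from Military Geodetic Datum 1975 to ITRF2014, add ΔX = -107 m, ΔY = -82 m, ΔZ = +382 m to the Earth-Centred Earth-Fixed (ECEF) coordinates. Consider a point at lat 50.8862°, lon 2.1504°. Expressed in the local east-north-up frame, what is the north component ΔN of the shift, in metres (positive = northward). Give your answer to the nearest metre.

The local north axis is (−sin φ cos λ, −sin φ sin λ, cos φ), giving ΔN = 82.962 + 2.387 + 240.990 = 326.34 m.

ΔN = 326 m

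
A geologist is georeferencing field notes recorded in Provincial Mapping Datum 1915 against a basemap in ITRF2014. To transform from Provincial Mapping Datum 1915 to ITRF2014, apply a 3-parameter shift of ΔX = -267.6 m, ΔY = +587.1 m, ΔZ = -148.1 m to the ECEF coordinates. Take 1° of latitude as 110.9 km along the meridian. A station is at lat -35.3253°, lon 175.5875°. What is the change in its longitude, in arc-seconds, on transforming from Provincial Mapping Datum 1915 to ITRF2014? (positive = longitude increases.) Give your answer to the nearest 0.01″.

Δλ = -22.47″

sin φ = -0.578218, cos φ = 0.815882, sin λ = 0.076937, cos λ = -0.997036.
East component: ΔE = −sin λ·ΔX + cos λ·ΔY = −(0.076937)(-267.6) + (-0.997036)(587.1) = -564.77 m.
1° of latitude spans 110900 m; at latitude φ, 1° of longitude spans that × cos φ = 90481.4 m, so Δλ = -564.77 / 90481.4 × 3600 = -22.471″.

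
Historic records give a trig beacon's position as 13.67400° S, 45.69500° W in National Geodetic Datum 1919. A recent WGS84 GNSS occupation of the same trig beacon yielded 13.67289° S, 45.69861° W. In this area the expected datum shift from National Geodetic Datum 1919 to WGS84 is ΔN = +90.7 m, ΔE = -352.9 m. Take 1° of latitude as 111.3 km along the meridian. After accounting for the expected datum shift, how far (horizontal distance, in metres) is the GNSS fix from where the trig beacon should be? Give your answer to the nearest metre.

Observed coordinate differences: Δφ = +0.00111°, Δλ = -0.00361°.
Converting to metres (1° lat = 111300 m, cos φ = 0.971656): observed ΔN = 123.5 m, observed ΔE = -390.4 m.
Subtracting the expected shift leaves a residual of 123.5 − (90.7) = 32.8 m north and -390.4 − (-352.9) = -37.5 m east.
Residual distance = √(32.8² + (-37.5)²) = 49.9 m.

50 m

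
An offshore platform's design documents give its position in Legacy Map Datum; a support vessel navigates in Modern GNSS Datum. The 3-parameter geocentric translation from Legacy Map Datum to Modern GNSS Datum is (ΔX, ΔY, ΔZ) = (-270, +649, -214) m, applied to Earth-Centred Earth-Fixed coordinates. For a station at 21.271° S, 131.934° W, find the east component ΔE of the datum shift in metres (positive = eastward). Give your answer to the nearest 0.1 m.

ΔE = -634.6 m

The local east axis at (φ, λ) is (−sin λ, cos λ, 0), so ΔE = −sin(-131.934°)·(-270) + cos(-131.934°)·649 = -634.57 m.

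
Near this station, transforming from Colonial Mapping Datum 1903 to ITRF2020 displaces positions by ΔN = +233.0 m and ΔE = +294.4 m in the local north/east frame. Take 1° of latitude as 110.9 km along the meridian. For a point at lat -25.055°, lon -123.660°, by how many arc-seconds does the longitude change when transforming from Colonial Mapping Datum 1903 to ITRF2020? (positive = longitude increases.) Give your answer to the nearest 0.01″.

At latitude -25.055°, cos φ = 0.905902.
1° of longitude at this latitude = 110.9 × cos φ = 100.46 km, so Δλ = 294.4 / 100464.5 = 0.0029304° = 10.549″.

Δλ = 10.55″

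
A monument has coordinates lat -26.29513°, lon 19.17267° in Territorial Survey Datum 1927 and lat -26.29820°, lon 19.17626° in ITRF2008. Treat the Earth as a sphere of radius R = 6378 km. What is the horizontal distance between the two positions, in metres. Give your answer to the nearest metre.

Δφ = -26.29820° − -26.29513° = -0.00307°; Δλ = 19.17626° − 19.17267° = +0.00359°.
1° along a meridian = πR/180 = 111317 m.
ΔN = Δφ × 111317 = -341.7 m; ΔE = Δλ × 111317 × cos(-26.29513°) = +0.00359 × 111317 × 0.896524 = 358.3 m.
Distance = √(ΔE² + ΔN²) = √(358.3² + (-341.7)²) = 495.1 m.

495 m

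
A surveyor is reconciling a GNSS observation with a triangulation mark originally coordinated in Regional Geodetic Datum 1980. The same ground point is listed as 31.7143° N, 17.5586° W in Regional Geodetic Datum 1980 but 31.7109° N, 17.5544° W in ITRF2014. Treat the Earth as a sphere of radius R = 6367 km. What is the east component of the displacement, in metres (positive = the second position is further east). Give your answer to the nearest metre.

ΔE = 397 m

Δφ = 31.7109° − 31.7143° = -0.0034°; Δλ = -17.5544° − -17.5586° = +0.0042°.
1° along a meridian = πR/180 = 111125 m.
ΔN = Δφ × 111125 = -377.8 m; ΔE = Δλ × 111125 × cos(31.7143°) = +0.0042 × 111125 × 0.850680 = 397.0 m.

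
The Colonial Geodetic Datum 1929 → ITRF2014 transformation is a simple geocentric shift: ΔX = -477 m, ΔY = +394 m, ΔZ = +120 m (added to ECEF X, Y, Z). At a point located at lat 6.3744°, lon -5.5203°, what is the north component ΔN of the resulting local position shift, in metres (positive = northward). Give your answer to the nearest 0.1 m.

The local north axis is (−sin φ cos λ, −sin φ sin λ, cos φ), giving ΔN = 52.713 + 4.208 + 119.258 = 176.18 m.

ΔN = 176.2 m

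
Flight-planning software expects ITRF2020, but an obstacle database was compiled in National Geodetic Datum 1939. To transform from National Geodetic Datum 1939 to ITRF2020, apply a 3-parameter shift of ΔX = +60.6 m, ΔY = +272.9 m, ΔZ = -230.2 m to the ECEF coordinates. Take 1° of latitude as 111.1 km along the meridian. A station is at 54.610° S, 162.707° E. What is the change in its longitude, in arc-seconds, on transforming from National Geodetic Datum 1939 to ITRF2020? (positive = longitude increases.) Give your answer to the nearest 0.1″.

Δλ = -15.6″

sin φ = -0.815229, cos φ = 0.579139, sin λ = 0.297258, cos λ = -0.954797.
East component: ΔE = −sin λ·ΔX + cos λ·ΔY = −(0.297258)(60.6) + (-0.954797)(272.9) = -278.58 m.
1° of latitude spans 111100 m; at latitude φ, 1° of longitude spans that × cos φ = 64342.3 m, so Δλ = -278.58 / 64342.3 × 3600 = -15.587″.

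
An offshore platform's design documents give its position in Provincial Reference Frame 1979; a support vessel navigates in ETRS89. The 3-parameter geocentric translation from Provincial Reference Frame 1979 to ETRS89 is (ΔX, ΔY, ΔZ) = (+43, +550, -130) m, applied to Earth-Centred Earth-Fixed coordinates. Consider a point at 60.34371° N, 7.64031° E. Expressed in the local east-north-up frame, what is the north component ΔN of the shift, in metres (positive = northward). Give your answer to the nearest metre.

ΔN = -165 m

At φ = 60.34371°, λ = 7.64031°: sin φ = 0.869009, cos φ = 0.494796, sin λ = 0.132954, cos λ = 0.991122.
ΔN = −sin φ cos λ·ΔX − sin φ sin λ·ΔY + cos φ·ΔZ = −(0.869009)(0.991122)(43) − (0.869009)(0.132954)(550) + (0.494796)(-130) = -164.91 m.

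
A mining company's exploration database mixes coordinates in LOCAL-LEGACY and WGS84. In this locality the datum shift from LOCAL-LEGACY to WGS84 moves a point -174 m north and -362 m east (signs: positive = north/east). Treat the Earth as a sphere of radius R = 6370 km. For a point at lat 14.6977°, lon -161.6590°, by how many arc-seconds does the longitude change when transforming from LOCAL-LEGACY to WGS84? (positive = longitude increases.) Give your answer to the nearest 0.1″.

Δλ = -12.1″

At latitude 14.6977°, cos φ = 0.967278.
One radian of longitude at latitude φ spans R cos φ, so Δλ = ΔE / (R cos φ) = -362.0 / (6370000 × 0.967278) = -5.8751e-05 rad = -12.118″.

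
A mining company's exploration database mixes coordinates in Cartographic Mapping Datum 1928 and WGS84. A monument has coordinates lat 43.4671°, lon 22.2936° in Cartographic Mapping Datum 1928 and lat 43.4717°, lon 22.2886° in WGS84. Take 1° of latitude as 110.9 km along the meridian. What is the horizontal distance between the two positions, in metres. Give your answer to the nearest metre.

Δφ = 43.4717° − 43.4671° = +0.0046°; Δλ = 22.2886° − 22.2936° = -0.0050°.
ΔN = Δφ × 110900 = 510.1 m; ΔE = Δλ × 110900 × cos(43.4671°) = -0.0050 × 110900 × 0.725770 = -402.4 m.
Distance = √(ΔE² + ΔN²) = √((-402.4)² + 510.1²) = 649.8 m.

650 m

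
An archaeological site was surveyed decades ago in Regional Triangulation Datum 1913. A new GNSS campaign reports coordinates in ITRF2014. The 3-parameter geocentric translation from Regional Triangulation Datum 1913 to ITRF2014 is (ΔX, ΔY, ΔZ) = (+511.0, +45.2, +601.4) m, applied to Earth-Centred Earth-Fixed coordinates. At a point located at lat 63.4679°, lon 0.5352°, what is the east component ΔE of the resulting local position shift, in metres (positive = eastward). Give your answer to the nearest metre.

ΔE = 40 m

At φ = 63.4679°, λ = 0.5352°: sin φ = 0.894684, cos φ = 0.446699, sin λ = 0.009341, cos λ = 0.999956.
ΔE = −sin λ·ΔX + cos λ·ΔY = −(0.009341)·(511.0) + (0.999956)·(45.2) = 40.42 m.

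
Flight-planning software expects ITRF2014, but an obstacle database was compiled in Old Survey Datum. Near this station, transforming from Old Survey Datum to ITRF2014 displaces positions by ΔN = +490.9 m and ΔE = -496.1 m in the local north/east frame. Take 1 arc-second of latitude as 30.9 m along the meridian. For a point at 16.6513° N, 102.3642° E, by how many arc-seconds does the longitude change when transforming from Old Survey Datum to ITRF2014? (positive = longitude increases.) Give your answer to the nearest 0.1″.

Δλ = -16.8″

At latitude 16.6513°, cos φ = 0.958066.
1″ of longitude at this latitude = 30.90 × cos φ = 29.6043 m, so Δλ = -496.1 / 29.6043 = -16.758″.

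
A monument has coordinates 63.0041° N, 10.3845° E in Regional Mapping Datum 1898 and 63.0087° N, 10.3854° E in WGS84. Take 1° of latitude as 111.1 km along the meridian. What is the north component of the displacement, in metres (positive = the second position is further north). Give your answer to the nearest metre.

Δφ = 63.0087° − 63.0041° = +0.0046°; Δλ = 10.3854° − 10.3845° = +0.0009°.
ΔN = Δφ × 111100 = 511.1 m; ΔE = Δλ × 111100 × cos(63.0041°) = +0.0009 × 111100 × 0.453927 = 45.4 m.

ΔN = 511 m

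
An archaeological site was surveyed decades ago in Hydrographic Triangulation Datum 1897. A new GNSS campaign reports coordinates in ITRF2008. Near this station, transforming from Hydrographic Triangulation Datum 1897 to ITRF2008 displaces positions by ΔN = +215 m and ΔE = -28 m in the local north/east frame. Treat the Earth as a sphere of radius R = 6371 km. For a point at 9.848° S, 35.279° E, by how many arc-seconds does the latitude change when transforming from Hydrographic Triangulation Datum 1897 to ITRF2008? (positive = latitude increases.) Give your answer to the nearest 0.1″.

Δφ = 7.0″

On a sphere of radius R, 1 rad of latitude = R, so Δφ = ΔN / R = 215.0 / 6371000 = 3.3747e-05 rad = 6.961″.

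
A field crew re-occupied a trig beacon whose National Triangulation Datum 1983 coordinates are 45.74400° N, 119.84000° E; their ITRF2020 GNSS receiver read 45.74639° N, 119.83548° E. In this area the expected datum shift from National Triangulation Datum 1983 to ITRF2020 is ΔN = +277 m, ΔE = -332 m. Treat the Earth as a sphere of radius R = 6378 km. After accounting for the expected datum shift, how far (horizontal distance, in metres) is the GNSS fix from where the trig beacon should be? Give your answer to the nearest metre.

Observed coordinate differences: Δφ = +0.00239°, Δλ = -0.00452°.
Converting to metres (1° lat = 111317 m, cos φ = 0.697865): observed ΔN = 266.0 m, observed ΔE = -351.1 m.
Subtracting the expected shift leaves a residual of 266.0 − (277) = -11.0 m north and -351.1 − (-332) = -19.1 m east.
Residual distance = √((-11.0)² + (-19.1)²) = 22.0 m.

22 m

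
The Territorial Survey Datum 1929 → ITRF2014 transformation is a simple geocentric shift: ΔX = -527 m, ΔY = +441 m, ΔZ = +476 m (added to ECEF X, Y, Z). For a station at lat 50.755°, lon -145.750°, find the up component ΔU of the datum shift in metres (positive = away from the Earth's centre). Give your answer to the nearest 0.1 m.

ΔU = 487.2 m

The local up (radial) axis is (cos φ cos λ, cos φ sin λ, sin φ), giving ΔU = 275.585 − 157.019 + 368.637 = 487.20 m.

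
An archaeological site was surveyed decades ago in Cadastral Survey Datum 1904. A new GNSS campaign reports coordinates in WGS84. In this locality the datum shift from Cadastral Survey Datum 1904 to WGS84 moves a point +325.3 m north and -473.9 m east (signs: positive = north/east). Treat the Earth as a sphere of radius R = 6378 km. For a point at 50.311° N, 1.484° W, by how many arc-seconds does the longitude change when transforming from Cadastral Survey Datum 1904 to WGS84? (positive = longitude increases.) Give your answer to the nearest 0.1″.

At latitude 50.311°, cos φ = 0.638620.
One radian of longitude at latitude φ spans R cos φ, so Δλ = ΔE / (R cos φ) = -473.9 / (6378000 × 0.638620) = -1.1635e-04 rad = -23.999″.

Δλ = -24.0″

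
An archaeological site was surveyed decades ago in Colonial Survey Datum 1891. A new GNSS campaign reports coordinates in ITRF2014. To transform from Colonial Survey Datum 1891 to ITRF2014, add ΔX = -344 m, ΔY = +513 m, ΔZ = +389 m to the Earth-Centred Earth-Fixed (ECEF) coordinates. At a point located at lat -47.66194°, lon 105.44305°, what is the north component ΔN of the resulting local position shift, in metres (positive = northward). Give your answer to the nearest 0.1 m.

ΔN = 695.2 m

At φ = -47.66194°, λ = 105.44305°: sin φ = -0.739184, cos φ = 0.673504, sin λ = 0.963896, cos λ = -0.266280.
ΔN = −sin φ cos λ·ΔX − sin φ sin λ·ΔY + cos φ·ΔZ = −(-0.739184)(-0.266280)(-344) − (-0.739184)(0.963896)(513) + (0.673504)(389) = 695.21 m.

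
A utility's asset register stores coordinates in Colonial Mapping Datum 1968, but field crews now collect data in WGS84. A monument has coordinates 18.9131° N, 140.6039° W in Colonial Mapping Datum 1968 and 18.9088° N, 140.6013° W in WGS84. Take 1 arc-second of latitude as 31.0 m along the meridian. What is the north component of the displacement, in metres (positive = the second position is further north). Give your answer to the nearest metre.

ΔN = -480 m

Δφ = 18.9088° − 18.9131° = -0.0043°; Δλ = -140.6013° − -140.6039° = +0.0026°.
1° of latitude = 3600 × 31.00 = 111600 m.
ΔN = Δφ × 111600 = -479.9 m; ΔE = Δλ × 111600 × cos(18.9131°) = +0.0026 × 111600 × 0.946011 = 274.5 m.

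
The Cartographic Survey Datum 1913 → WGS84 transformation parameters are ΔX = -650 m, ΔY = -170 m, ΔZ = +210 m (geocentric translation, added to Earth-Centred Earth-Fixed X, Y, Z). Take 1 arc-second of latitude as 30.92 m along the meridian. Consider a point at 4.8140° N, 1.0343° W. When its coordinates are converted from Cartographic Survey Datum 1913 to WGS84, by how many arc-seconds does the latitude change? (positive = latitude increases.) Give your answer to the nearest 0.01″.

sin φ = 0.083921, cos φ = 0.996472, sin λ = -0.018051, cos λ = 0.999837.
North component: ΔN = −sin φ cos λ·ΔX − sin φ sin λ·ΔY + cos φ·ΔZ = −(0.083921)(0.999837)(-650) − (0.083921)(-0.018051)(-170) + (0.996472)(210) = 263.54 m.
1° of latitude spans 3600 × 30.92 = 111312 m, so Δφ = 263.54 / 111312 × 3600 = 8.523″.

Δφ = 8.52″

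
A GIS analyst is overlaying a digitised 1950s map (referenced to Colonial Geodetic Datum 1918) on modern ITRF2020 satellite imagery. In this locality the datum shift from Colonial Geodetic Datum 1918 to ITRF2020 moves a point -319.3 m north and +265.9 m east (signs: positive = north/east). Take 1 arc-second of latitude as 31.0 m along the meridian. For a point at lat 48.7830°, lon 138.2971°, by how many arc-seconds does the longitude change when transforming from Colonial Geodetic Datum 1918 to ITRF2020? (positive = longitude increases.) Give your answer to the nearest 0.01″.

At latitude 48.7830°, cos φ = 0.658913.
1″ of longitude at this latitude = 31.00 × cos φ = 20.4263 m, so Δλ = 265.9 / 20.4263 = 13.018″.

Δλ = 13.02″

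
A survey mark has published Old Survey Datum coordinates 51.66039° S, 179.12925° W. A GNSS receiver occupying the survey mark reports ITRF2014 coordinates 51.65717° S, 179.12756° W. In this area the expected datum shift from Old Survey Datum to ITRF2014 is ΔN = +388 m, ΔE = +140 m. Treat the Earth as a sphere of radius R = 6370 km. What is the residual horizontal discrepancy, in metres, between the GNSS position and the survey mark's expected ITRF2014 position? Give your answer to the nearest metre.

38 m

Observed coordinate differences: Δφ = +0.00322°, Δλ = +0.00169°.
Converting to metres (1° lat = 111177 m, cos φ = 0.620321): observed ΔN = 358.0 m, observed ΔE = 116.6 m.
Subtracting the expected shift leaves a residual of 358.0 − (388) = -30.0 m north and 116.6 − (140) = -23.4 m east.
Residual distance = √((-30.0)² + (-23.4)²) = 38.1 m.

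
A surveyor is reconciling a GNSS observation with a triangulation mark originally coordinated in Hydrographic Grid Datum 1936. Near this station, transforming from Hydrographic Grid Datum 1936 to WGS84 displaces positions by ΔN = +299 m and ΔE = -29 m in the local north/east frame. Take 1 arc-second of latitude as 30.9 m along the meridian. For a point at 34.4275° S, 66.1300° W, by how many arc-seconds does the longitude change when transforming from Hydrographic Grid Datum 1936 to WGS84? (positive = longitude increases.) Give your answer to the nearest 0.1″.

At latitude -34.4275°, cos φ = 0.824842.
1″ of longitude at this latitude = 30.90 × cos φ = 25.4876 m, so Δλ = -29.0 / 25.4876 = -1.138″.

Δλ = -1.1″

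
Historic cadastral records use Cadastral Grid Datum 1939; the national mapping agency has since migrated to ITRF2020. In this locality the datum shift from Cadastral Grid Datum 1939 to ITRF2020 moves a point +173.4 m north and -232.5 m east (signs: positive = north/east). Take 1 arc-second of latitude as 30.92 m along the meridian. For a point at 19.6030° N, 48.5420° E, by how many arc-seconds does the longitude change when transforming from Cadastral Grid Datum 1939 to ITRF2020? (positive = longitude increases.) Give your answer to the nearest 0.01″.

At latitude 19.6030°, cos φ = 0.942040.
1″ of longitude at this latitude = 30.92 × cos φ = 29.1279 m, so Δλ = -232.5 / 29.1279 = -7.982″.

Δλ = -7.98″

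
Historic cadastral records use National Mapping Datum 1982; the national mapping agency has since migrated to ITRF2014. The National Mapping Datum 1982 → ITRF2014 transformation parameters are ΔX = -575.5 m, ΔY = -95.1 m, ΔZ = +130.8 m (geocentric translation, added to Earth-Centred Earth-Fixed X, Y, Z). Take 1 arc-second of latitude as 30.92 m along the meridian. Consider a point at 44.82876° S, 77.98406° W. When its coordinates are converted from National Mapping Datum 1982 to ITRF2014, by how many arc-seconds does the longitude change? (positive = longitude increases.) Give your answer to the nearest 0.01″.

Δλ = -26.57″

sin φ = -0.704990, cos φ = 0.709217, sin λ = -0.978090, cos λ = 0.208184.
East component: ΔE = −sin λ·ΔX + cos λ·ΔY = −(-0.978090)(-575.5) + (0.208184)(-95.1) = -582.69 m.
1° of latitude spans 3600 × 30.92 = 111312 m; at latitude φ, 1° of longitude spans that × cos φ = 78944.4 m, so Δλ = -582.69 / 78944.4 × 3600 = -26.572″.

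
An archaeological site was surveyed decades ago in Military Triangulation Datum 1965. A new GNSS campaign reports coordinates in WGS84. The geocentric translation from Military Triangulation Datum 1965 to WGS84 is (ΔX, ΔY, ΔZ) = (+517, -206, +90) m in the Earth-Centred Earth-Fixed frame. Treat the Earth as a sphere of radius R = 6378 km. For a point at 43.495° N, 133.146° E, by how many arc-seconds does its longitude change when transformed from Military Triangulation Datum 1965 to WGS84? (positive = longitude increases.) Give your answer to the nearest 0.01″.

sin φ = 0.688291, cos φ = 0.725434, sin λ = 0.729613, cos λ = -0.683860.
East component: ΔE = −sin λ·ΔX + cos λ·ΔY = −(0.729613)(517) + (-0.683860)(-206) = -236.34 m.
1° of latitude spans πR/180 = 111317 m; at latitude φ, 1° of longitude spans that × cos φ = 80753.3 m, so Δλ = -236.34 / 80753.3 × 3600 = -10.536″.

Δλ = -10.54″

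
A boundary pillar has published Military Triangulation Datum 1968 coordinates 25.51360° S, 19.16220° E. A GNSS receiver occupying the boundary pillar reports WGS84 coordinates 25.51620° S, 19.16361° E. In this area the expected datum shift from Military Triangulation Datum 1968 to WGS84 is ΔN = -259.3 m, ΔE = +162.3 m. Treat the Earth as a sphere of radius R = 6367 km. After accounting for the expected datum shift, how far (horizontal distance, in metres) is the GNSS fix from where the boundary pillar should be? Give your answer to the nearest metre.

36 m

Observed coordinate differences: Δφ = -0.00260°, Δλ = +0.00141°.
Converting to metres (1° lat = 111125 m, cos φ = 0.902483): observed ΔN = -288.9 m, observed ΔE = 141.4 m.
Subtracting the expected shift leaves a residual of -288.9 − (-259.3) = -29.6 m north and 141.4 − (162.3) = -20.9 m east.
Residual distance = √((-29.6)² + (-20.9)²) = 36.3 m.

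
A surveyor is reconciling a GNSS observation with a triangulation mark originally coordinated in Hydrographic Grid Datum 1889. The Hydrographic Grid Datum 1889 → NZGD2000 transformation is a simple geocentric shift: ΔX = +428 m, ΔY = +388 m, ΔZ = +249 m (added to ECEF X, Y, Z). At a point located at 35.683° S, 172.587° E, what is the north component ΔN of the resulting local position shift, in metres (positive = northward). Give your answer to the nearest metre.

ΔN = -16 m

At φ = -35.683°, λ = 172.587°: sin φ = -0.583300, cos φ = 0.812257, sin λ = 0.129021, cos λ = -0.991642.
ΔN = −sin φ cos λ·ΔX − sin φ sin λ·ΔY + cos φ·ΔZ = −(-0.583300)(-0.991642)(428) − (-0.583300)(0.129021)(388) + (0.812257)(249) = -16.11 m.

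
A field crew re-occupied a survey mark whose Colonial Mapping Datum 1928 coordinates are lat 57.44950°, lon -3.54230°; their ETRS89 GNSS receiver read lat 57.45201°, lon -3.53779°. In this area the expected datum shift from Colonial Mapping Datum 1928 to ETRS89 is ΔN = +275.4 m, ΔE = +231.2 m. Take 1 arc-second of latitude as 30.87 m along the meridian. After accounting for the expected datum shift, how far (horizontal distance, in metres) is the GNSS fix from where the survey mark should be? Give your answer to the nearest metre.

Observed coordinate differences: Δφ = +0.00251°, Δλ = +0.00451°.
Converting to metres (1° lat = 111132 m, cos φ = 0.538043): observed ΔN = 278.9 m, observed ΔE = 269.7 m.
Subtracting the expected shift leaves a residual of 278.9 − (275.4) = 3.5 m north and 269.7 − (231.2) = 38.5 m east.
Residual distance = √(3.5² + 38.5²) = 38.6 m.

39 m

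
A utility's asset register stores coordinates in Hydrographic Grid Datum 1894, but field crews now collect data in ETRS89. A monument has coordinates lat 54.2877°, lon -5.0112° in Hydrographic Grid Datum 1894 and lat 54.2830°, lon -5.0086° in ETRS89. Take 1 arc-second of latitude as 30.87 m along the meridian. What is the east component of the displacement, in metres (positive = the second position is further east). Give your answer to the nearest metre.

Δφ = 54.2830° − 54.2877° = -0.0047°; Δλ = -5.0086° − -5.0112° = +0.0026°.
1° of latitude = 3600 × 30.87 = 111132 m.
ΔN = Δφ × 111132 = -522.3 m; ΔE = Δλ × 111132 × cos(54.2877°) = +0.0026 × 111132 × 0.583716 = 168.7 m.

ΔE = 169 m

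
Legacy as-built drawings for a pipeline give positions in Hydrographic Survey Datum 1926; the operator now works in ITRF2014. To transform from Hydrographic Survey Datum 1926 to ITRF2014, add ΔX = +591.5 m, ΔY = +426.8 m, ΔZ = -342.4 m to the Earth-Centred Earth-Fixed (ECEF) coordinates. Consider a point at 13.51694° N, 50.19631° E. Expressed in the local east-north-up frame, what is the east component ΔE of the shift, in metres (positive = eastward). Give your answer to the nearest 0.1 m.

At φ = 13.51694°, λ = 50.19631°: sin φ = 0.233733, cos φ = 0.972301, sin λ = 0.768242, cos λ = 0.640159.
ΔE = −sin λ·ΔX + cos λ·ΔY = −(0.768242)·(591.5) + (0.640159)·(426.8) = -181.20 m.

ΔE = -181.2 m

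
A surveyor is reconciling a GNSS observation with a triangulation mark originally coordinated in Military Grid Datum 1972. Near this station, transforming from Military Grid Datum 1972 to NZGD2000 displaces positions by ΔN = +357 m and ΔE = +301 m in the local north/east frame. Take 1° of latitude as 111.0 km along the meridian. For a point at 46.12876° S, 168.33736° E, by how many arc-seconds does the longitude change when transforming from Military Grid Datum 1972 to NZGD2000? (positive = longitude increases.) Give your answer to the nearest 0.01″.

Δλ = 14.09″

At latitude -46.12876°, cos φ = 0.693040.
1° of longitude at this latitude = 111.0 × cos φ = 76.93 km, so Δλ = 301.0 / 76927.4 = 0.0039128° = 14.086″.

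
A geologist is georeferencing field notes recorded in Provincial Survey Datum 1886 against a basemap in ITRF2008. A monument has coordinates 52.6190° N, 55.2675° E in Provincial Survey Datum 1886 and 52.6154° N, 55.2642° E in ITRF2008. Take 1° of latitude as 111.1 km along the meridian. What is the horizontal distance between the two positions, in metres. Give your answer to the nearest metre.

458 m

Δφ = 52.6154° − 52.6190° = -0.0036°; Δλ = 55.2642° − 55.2675° = -0.0033°.
ΔN = Δφ × 111100 = -400.0 m; ΔE = Δλ × 111100 × cos(52.6190°) = -0.0033 × 111100 × 0.607112 = -222.6 m.
Distance = √(ΔE² + ΔN²) = √((-222.6)² + (-400.0)²) = 457.7 m.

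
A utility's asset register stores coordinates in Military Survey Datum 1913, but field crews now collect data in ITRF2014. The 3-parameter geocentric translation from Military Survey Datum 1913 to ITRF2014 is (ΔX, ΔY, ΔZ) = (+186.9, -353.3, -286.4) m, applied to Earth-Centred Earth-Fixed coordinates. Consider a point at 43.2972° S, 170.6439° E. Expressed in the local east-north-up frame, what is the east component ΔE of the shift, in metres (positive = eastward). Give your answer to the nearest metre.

ΔE = 318 m

At φ = -43.2972°, λ = 170.6439°: sin φ = -0.685783, cos φ = 0.727806, sin λ = 0.162570, cos λ = -0.986697.
ΔE = −sin λ·ΔX + cos λ·ΔY = −(0.162570)·(186.9) + (-0.986697)·(-353.3) = 318.22 m.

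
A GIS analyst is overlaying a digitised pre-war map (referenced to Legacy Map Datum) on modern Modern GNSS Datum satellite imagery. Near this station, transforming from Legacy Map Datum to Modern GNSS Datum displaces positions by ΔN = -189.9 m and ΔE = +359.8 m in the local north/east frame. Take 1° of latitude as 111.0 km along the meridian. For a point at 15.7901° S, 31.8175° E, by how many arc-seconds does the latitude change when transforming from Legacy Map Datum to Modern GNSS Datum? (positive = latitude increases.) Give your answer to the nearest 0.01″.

1° of latitude = 111.0 km, so Δφ = -189.9 / 111000 = -0.0017108° = -6.159″.

Δφ = -6.16″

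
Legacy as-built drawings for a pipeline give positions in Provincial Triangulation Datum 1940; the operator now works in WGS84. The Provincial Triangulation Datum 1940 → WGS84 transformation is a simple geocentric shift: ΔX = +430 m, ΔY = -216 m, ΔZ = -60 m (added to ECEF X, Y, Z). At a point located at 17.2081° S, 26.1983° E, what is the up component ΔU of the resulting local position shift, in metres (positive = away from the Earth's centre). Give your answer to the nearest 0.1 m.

ΔU = 295.2 m

The local up (radial) axis is (cos φ cos λ, cos φ sin λ, sin φ), giving ΔU = 368.556 − 91.091 + 17.751 = 295.22 m.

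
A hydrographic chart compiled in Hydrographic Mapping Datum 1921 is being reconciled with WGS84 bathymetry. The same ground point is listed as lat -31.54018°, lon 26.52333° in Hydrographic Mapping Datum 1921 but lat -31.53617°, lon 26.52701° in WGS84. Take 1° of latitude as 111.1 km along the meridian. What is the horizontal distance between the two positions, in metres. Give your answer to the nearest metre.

Δφ = -31.53617° − -31.54018° = +0.00401°; Δλ = 26.52701° − 26.52333° = +0.00368°.
ΔN = Δφ × 111100 = 445.5 m; ΔE = Δλ × 111100 × cos(-31.54018°) = +0.00368 × 111100 × 0.852274 = 348.5 m.
Distance = √(ΔE² + ΔN²) = √(348.5² + 445.5²) = 565.6 m.

566 m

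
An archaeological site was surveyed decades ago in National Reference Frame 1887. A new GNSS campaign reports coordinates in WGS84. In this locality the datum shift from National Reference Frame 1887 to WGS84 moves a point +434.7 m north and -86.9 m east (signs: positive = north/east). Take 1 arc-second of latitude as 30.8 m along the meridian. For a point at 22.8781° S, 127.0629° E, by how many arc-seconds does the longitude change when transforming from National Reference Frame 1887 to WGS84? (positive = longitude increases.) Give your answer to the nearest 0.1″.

At latitude -22.8781°, cos φ = 0.921334.
1″ of longitude at this latitude = 30.80 × cos φ = 28.3771 m, so Δλ = -86.9 / 28.3771 = -3.062″.

Δλ = -3.1″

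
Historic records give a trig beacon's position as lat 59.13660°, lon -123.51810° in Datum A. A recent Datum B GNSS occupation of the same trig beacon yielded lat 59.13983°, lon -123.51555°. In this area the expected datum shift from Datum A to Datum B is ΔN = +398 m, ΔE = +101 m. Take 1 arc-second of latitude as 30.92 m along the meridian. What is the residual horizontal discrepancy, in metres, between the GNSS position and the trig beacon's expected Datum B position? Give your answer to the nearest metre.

59 m

Observed coordinate differences: Δφ = +0.00323°, Δλ = +0.00255°.
Converting to metres (1° lat = 111312 m, cos φ = 0.512993): observed ΔN = 359.5 m, observed ΔE = 145.6 m.
Subtracting the expected shift leaves a residual of 359.5 − (398) = -38.5 m north and 145.6 − (101) = 44.6 m east.
Residual distance = √((-38.5)² + 44.6²) = 58.9 m.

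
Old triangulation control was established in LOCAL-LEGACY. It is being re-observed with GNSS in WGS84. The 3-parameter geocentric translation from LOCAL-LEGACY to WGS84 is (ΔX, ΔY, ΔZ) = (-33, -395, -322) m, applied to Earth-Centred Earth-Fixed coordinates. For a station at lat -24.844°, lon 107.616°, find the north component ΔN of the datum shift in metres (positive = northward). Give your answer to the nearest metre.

The local north axis is (−sin φ cos λ, −sin φ sin λ, cos φ), giving ΔN = 4.196 − 158.176 − 292.201 = -446.18 m.

ΔN = -446 m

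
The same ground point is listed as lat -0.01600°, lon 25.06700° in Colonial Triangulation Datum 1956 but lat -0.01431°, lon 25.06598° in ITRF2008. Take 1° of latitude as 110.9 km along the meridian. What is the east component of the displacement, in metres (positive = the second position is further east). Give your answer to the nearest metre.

Δφ = -0.01431° − -0.01600° = +0.00169°; Δλ = 25.06598° − 25.06700° = -0.00102°.
ΔN = Δφ × 110900 = 187.4 m; ΔE = Δλ × 110900 × cos(-0.01600°) = -0.00102 × 110900 × 1.000000 = -113.1 m.

ΔE = -113 m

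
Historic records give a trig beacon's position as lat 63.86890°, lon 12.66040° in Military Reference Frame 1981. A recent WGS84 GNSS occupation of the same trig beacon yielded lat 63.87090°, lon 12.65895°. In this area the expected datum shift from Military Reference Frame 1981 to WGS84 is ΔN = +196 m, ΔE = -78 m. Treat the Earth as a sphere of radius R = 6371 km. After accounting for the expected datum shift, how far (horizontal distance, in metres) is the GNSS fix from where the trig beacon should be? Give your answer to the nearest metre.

Observed coordinate differences: Δφ = +0.00200°, Δλ = -0.00145°.
Converting to metres (1° lat = 111195 m, cos φ = 0.440427): observed ΔN = 222.4 m, observed ΔE = -71.0 m.
Subtracting the expected shift leaves a residual of 222.4 − (196) = 26.4 m north and -71.0 − (-78) = 7.0 m east.
Residual distance = √(26.4² + 7.0²) = 27.3 m.

27 m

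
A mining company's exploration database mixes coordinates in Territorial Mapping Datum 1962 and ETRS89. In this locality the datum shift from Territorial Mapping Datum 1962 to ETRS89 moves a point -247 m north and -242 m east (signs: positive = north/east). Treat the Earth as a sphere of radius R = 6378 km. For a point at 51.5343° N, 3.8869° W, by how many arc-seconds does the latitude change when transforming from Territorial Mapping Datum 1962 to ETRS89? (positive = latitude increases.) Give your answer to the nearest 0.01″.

Δφ = -7.99″

On a sphere of radius R, 1 rad of latitude = R, so Δφ = ΔN / R = -247.0 / 6378000 = -3.8727e-05 rad = -7.988″.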